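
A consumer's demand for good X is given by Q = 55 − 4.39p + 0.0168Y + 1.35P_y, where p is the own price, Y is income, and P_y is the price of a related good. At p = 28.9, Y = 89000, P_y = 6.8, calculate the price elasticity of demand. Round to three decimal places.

-0.089

Evaluating quantity at (p, Y, P_y) gives Q = 55 − 4.39(28.9) + 0.0168(89000) + 1.35(6.8) = 55 − 126.871 + 1495.2 + 9.18 = 1432.509.
∂Q/∂p = −4.39, so E_p = (−4.39)·(28.9/1432.509) ≈ -0.089.
|E_p| < 1: demand is inelastic.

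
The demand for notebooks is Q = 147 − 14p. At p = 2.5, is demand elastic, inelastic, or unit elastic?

At p = 2.5, Q = 112.
dQ/dp = −14.
Point elasticity E = (dQ/dp)·(p/Q) = -14 × 2.5/112 ≈ -0.313.
|E| ≈ 0.313 < 1, so demand is inelastic.

inelastic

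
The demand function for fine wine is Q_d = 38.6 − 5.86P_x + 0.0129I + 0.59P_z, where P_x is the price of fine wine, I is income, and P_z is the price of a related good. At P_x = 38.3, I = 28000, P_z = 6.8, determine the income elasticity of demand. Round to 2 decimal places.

At the given point, Q_d = 38.6 − 5.86(38.3) + 0.0129(28000) + 0.59(6.8) = 38.6 − 224.438 + 361.2 + 4.012 = 179.374.
∂Q_d/∂I = +0.0129, so E_I = 0.0129·(28000/179.374) ≈ 2.01.
E_I > 1: normal good (luxury).

2.01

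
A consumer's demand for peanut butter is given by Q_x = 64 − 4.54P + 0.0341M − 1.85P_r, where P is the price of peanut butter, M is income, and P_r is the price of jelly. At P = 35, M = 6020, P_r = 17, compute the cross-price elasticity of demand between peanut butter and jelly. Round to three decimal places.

-0.398

At the given point, Q_x = 64 − 4.54(35) + 0.0341(6020) − 1.85(17) = 64 − 158.9 + 205.282 − 31.45 = 78.932.
∂Q_x/∂P_r = −1.85, so E_xy = -1.85·(17/78.932) ≈ -0.398.
E_xy < 0: the goods are complements.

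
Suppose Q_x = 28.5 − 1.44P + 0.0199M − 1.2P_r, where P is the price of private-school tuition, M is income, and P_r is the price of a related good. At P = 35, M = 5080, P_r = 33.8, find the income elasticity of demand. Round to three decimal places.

2.617

At the given point, Q_x = 28.5 − 1.44(35) + 0.0199(5080) − 1.2(33.8) = 28.5 − 50.4 + 101.092 − 40.56 = 38.632.
∂Q_x/∂M = +0.0199, so E_I = 0.0199·(5080/38.632) ≈ 2.617.
E_I > 1: normal good (luxury).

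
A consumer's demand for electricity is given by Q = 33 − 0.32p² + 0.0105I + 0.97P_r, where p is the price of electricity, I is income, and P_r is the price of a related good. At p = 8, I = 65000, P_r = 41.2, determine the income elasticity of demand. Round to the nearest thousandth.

Q = 33 − 0.32(8)² + 0.0105(65000) + 0.97(41.2) = 33 − 20.48 + 682.5 + 39.964 = 734.984.
∂Q/∂I = +0.0105, so E_I = 0.0105·(65000/734.984) ≈ 0.929.
E_I ∈ (0,1): normal good (necessity).

0.929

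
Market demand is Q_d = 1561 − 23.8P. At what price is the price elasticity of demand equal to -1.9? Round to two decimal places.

42.97

Set −bP/(a − bP) = −1.9 ⇒ bP = 1.9(a − bP) ⇒ bP(1+1.9) = 1.9·a.
P = 1.9·1561/(23.8·2.9) ≈ 42.97.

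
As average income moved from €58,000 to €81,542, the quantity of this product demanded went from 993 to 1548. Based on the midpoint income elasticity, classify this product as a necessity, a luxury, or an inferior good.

luxury

%ΔQ = (1548 − 993)/[(993+1548)/2] = 555/1270.5 ≈ 0.4368.
%ΔI = (81,542 − 58,000)/[(58,000+81,542)/2] = 23542/69771 ≈ 0.3374.
E_I = %ΔQ/%ΔI ≈ 1.295.
E_I > 1: normal good (luxury).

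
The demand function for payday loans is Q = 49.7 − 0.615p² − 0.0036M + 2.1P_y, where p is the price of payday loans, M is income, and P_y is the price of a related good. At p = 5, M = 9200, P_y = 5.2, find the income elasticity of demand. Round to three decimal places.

-2.732

First evaluate Q: 49.7 − 0.615(5)² − 0.0036(9200) + 2.1(5.2) = 49.7 − 15.375 − 33.12 + 10.92 = 12.125.
∂Q/∂M = −0.0036, so E_I = -0.0036·(9200/12.125) ≈ -2.732.
E_I < 0: inferior good.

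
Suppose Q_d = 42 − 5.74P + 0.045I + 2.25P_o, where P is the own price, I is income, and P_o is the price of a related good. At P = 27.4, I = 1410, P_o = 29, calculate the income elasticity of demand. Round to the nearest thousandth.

4.727

Q_d = 42 − 5.74(27.4) + 0.045(1410) + 2.25(29) = 42 − 157.276 + 63.45 + 65.25 = 13.424.
∂Q_d/∂I = +0.045, so E_I = 0.045·(1410/13.424) ≈ 4.727.
E_I > 1: normal good (luxury).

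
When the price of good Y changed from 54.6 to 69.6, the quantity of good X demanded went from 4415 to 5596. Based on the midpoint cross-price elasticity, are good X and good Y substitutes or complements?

%ΔQ_x = (5596 − 4415)/[(4415+5596)/2] = 1181/5005.5 ≈ 0.2359.
%ΔP_y = (69.6 − 54.6)/[(54.6+69.6)/2] ≈ 0.2415.
E_xy = 0.2359/0.2415 ≈ 0.977.
E_xy > 0, so the goods are substitutes.

substitutes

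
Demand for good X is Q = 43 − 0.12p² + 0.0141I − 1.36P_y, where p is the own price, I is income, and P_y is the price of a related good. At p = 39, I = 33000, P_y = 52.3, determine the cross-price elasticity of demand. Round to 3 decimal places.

-0.279

At the given point, Q = 43 − 0.12(39)² + 0.0141(33000) − 1.36(52.3) = 43 − 182.52 + 465.3 − 71.128 = 254.652.
∂Q/∂P_y = −1.36, so E_xy = -1.36·(52.3/254.652) ≈ -0.279.
E_xy < 0: the goods are complements.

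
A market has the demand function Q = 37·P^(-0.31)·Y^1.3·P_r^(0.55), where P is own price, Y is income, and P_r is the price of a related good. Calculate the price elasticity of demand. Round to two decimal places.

-0.31

For a Cobb–Douglas (constant-elasticity) form Q = A·P^α·…, the elasticity with respect to P equals the exponent α at every point.
Here the exponent on P is -0.31, so the price elasticity of demand is -0.31.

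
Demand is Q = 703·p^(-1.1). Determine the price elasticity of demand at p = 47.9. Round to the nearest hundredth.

For a Cobb–Douglas (constant-elasticity) form Q = A·p^α·…, the elasticity with respect to p equals the exponent α at every point.
Here the exponent on p is -1.1, so the price elasticity of demand is -1.10.

-1.10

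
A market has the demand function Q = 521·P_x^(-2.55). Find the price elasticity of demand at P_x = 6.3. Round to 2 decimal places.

-2.55

For a Cobb–Douglas (constant-elasticity) form Q = A·P_x^α·…, the elasticity with respect to P_x equals the exponent α at every point.
Here the exponent on P_x is -2.55, so the price elasticity of demand is -2.55.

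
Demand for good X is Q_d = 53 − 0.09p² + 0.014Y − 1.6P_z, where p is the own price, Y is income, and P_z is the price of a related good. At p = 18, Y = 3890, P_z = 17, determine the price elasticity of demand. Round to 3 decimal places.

-1.141

First evaluate Q_d: 53 − 0.09(18)² + 0.014(3890) − 1.6(17) = 53 − 29.16 + 54.46 − 27.2 = 51.1.
∂Q_d/∂p = −2·0.09·p = -3.24, so E_p = -3.24·(18/51.1) ≈ -1.141.
|E_p| > 1: demand is elastic.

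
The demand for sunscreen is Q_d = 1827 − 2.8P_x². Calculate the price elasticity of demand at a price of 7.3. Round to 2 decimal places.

-0.18

At P_x = 7.3, Q_d = 1677.788.
dQ_d/dP_x = −2·2.8·P_x = −40.88.
Point elasticity E = (dQ_d/dP_x)·(P_x/Q_d) = -40.88 × 7.3/1677.788 ≈ -0.18.
|E| < 1, so demand is inelastic at this price.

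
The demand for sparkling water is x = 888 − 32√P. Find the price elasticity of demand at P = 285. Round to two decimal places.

At P = 285, x = 347.7778.
dx/dP = −32/(2√P) = −32/(2·16.8819).
Point elasticity E = (dx/dP)·(P/x) = -0.9478 × 285/347.7778 ≈ -0.78.
|E| < 1, so demand is inelastic at this price.

-0.78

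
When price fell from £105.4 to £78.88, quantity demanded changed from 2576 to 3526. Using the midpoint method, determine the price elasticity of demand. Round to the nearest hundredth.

%Δq = (3526 − 2576)/[(2576 + 3526)/2] = 950/3051 ≈ 0.3114.
%ΔP = (78.88 − 105.4)/[(105.4 + 78.88)/2] = -26.52/92.14 ≈ -0.2878.
Arc elasticity E = %Δq/%ΔP ≈ 0.3114/-0.2878 ≈ -1.08.
|E| > 1: demand is elastic over this range.

-1.08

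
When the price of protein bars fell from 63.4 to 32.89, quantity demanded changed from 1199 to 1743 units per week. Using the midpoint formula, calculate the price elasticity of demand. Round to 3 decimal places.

-0.584

%ΔQ = (1743 − 1199)/[(1199 + 1743)/2] = 544/1471 ≈ 0.3698.
%ΔP = (32.89 − 63.4)/[(63.4 + 32.89)/2] = -30.51/48.145 ≈ -0.6337.
Arc elasticity E = %ΔQ/%ΔP ≈ 0.3698/-0.6337 ≈ -0.584.
|E| < 1: demand is inelastic over this range.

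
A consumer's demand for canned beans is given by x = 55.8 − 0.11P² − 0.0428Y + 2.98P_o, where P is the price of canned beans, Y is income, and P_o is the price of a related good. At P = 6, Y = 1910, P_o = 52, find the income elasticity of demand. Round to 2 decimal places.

-0.65

First evaluate x: 55.8 − 0.11(6)² − 0.0428(1910) + 2.98(52) = 55.8 − 3.96 − 81.748 + 154.96 = 125.052.
∂x/∂Y = −0.0428, so E_I = -0.0428·(1910/125.052) ≈ -0.65.
E_I < 0: inferior good.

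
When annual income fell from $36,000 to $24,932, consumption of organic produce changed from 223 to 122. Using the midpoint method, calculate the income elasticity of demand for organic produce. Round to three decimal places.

1.612

%ΔQ = (122 − 223)/[(223+122)/2] = -101/172.5 ≈ -0.5855.
%ΔM = (24,932 − 36,000)/[(36,000+24,932)/2] = -11068/30466 ≈ -0.3633.
E_I = %ΔQ/%ΔM ≈ 1.612.
E_I > 1: normal good (luxury).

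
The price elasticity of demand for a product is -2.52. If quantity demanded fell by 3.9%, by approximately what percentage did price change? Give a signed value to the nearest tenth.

%ΔQ ≈ E × %ΔP ⇒ %ΔP = %ΔQ / E = (-3.9%)/(-2.52) ≈ 1.5%.

1.5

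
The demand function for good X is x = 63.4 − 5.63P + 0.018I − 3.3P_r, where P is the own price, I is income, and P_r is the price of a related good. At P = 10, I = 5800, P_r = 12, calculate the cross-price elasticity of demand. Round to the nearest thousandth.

-0.551

Substituting, x = 63.4 − 5.63(10) + 0.018(5800) − 3.3(12) = 63.4 − 56.3 + 104.4 − 39.6 = 71.9.
∂x/∂P_r = −3.3, so E_xy = -3.3·(12/71.9) ≈ -0.551.
E_xy < 0: the goods are complements.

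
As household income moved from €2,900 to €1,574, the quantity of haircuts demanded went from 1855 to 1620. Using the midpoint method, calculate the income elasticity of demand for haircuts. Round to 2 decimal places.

0.23

%ΔQ = (1620 − 1855)/[(1855+1620)/2] = -235/1737.5 ≈ -0.1353.
%ΔI = (1,574 − 2,900)/[(2,900+1,574)/2] = -1326/2237 ≈ -0.5928.
E_I = %ΔQ/%ΔI ≈ 0.23.
E_I ∈ (0,1): normal good (necessity).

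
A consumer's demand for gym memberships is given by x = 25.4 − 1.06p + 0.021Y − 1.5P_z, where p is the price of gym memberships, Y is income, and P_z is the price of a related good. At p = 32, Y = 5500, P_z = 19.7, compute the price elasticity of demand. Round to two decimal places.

-0.44

At the given point, x = 25.4 − 1.06(32) + 0.021(5500) − 1.5(19.7) = 25.4 − 33.92 + 115.5 − 29.55 = 77.43.
∂x/∂p = −1.06, so E_p = (−1.06)·(32/77.43) ≈ -0.44.
|E_p| < 1: demand is inelastic.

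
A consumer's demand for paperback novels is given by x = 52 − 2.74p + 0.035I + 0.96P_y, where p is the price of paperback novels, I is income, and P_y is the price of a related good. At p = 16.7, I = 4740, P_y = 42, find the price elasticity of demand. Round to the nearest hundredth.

Substituting, x = 52 − 2.74(16.7) + 0.035(4740) + 0.96(42) = 52 − 45.758 + 165.9 + 40.32 = 212.462.
∂x/∂p = −2.74, so E_p = (−2.74)·(16.7/212.462) ≈ -0.22.
|E_p| < 1: demand is inelastic.

-0.22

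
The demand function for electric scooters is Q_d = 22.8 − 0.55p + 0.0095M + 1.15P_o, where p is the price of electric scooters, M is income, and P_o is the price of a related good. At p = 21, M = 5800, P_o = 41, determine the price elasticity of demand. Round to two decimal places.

Evaluating quantity at (p, M, P_o) gives Q_d = 22.8 − 0.55(21) + 0.0095(5800) + 1.15(41) = 22.8 − 11.55 + 55.1 + 47.15 = 113.5.
∂Q_d/∂p = −0.55, so E_p = (−0.55)·(21/113.5) ≈ -0.10.
|E_p| < 1: demand is inelastic.

-0.10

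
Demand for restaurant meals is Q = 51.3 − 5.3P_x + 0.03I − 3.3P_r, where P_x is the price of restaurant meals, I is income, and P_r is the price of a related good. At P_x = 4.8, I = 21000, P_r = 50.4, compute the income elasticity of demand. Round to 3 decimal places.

Evaluating quantity at (P_x, I, P_r) gives Q = 51.3 − 5.3(4.8) + 0.03(21000) − 3.3(50.4) = 51.3 − 25.44 + 630 − 166.32 = 489.54.
∂Q/∂I = +0.03, so E_I = 0.03·(21000/489.54) ≈ 1.287.
E_I > 1: normal good (luxury).

1.287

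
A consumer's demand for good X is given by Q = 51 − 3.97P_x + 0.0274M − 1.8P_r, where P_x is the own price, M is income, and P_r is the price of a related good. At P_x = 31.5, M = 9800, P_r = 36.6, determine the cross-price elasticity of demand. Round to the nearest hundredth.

Q = 51 − 3.97(31.5) + 0.0274(9800) − 1.8(36.6) = 51 − 125.055 + 268.52 − 65.88 = 128.585.
∂Q/∂P_r = −1.8, so E_xy = -1.8·(36.6/128.585) ≈ -0.51.
E_xy < 0: the goods are complements.

-0.51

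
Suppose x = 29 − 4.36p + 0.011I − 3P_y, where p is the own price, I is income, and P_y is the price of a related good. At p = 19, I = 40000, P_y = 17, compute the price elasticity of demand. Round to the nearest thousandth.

At the given point, x = 29 − 4.36(19) + 0.011(40000) − 3(17) = 29 − 82.84 + 440 − 51 = 335.16.
∂x/∂p = −4.36, so E_p = (−4.36)·(19/335.16) ≈ -0.247.
|E_p| < 1: demand is inelastic.

-0.247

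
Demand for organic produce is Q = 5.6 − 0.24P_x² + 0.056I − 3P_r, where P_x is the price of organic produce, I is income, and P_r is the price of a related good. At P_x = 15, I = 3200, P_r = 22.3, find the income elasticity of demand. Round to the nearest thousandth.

Evaluating quantity at (P_x, I, P_r) gives Q = 5.6 − 0.24(15)² + 0.056(3200) − 3(22.3) = 5.6 − 54 + 179.2 − 66.9 = 63.9.
∂Q/∂I = +0.056, so E_I = 0.056·(3200/63.9) ≈ 2.804.
E_I > 1: normal good (luxury).

2.804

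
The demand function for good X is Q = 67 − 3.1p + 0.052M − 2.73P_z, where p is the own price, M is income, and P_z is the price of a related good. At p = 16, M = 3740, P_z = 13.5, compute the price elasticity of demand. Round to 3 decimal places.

Evaluating quantity at (p, M, P_z) gives Q = 67 − 3.1(16) + 0.052(3740) − 2.73(13.5) = 67 − 49.6 + 194.48 − 36.855 = 175.025.
∂Q/∂p = −3.1, so E_p = (−3.1)·(16/175.025) ≈ -0.283.
|E_p| < 1: demand is inelastic.

-0.283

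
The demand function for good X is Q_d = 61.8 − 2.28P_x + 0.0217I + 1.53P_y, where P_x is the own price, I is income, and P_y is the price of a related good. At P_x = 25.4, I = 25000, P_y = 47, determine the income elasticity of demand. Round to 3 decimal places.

Q_d = 61.8 − 2.28(25.4) + 0.0217(25000) + 1.53(47) = 61.8 − 57.912 + 542.5 + 71.91 = 618.298.
∂Q_d/∂I = +0.0217, so E_I = 0.0217·(25000/618.298) ≈ 0.877.
E_I ∈ (0,1): normal good (necessity).

0.877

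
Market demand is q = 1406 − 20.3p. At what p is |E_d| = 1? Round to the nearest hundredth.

34.63

For linear demand q = a − bp, E = −bp/(a − bp). |E| = 1 ⇒ bp = a − bp ⇒ p = a/(2b).
p = 1406/(2·20.3) ≈ 34.63.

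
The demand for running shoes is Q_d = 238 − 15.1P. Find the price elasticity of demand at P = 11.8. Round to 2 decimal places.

-2.98

At P = 11.8, Q_d = 59.82.
dQ_d/dP = −15.1.
Point elasticity E = (dQ_d/dP)·(P/Q_d) = -15.1 × 11.8/59.82 ≈ -2.98.
|E| > 1, so demand is elastic at this price.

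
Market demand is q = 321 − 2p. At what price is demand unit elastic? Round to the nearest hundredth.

80.25

For linear demand q = a − bp, E = −bp/(a − bp). |E| = 1 ⇒ bp = a − bp ⇒ p = a/(2b).
p = 321/(2·2) = 80.25.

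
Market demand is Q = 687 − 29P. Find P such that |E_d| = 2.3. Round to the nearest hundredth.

16.51

Set −bP/(a − bP) = −2.3 ⇒ bP = 2.3(a − bP) ⇒ bP(1+2.3) = 2.3·a.
P = 2.3·687/(29·3.3) ≈ 16.51.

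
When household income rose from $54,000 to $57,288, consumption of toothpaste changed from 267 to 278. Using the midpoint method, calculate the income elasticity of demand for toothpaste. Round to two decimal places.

%ΔQ = (278 − 267)/[(267+278)/2] = 11/272.5 ≈ 0.0404.
%ΔI = (57,288 − 54,000)/[(54,000+57,288)/2] = 3288/55644 ≈ 0.0591.
E_I = %ΔQ/%ΔI ≈ 0.68.
E_I ∈ (0,1): normal good (necessity).

0.68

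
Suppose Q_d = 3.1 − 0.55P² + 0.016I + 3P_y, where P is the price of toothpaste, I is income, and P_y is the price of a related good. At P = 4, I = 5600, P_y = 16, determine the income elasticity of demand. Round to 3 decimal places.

First evaluate Q_d: 3.1 − 0.55(4)² + 0.016(5600) + 3(16) = 3.1 − 8.8 + 89.6 + 48 = 131.9.
∂Q_d/∂I = +0.016, so E_I = 0.016·(5600/131.9) ≈ 0.679.
E_I ∈ (0,1): normal good (necessity).

0.679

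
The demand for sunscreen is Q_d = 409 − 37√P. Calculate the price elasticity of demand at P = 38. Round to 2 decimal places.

-0.63

At P = 38, Q_d = 180.9167.
dQ_d/dP = −37/(2√P) = −37/(2·6.1644).
Point elasticity E = (dQ_d/dP)·(P/Q_d) = -3.0011 × 38/180.9167 ≈ -0.63.
|E| < 1, so demand is inelastic at this price.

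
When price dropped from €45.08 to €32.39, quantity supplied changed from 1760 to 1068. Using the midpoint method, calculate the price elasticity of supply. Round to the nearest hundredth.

1.49

%Δq = (1068 − 1760)/[(1760 + 1068)/2] = -692/1414 ≈ -0.4894.
%Δp = (32.39 − 45.08)/[(45.08 + 32.39)/2] = -12.69/38.735 ≈ -0.3276.
Arc elasticity E = %Δq/%Δp ≈ -0.4894/-0.3276 ≈ 1.49.
|E| > 1: supply is elastic over this range.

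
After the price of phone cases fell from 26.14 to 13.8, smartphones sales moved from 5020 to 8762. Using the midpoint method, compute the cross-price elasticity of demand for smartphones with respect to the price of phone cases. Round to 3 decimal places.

-0.879

%ΔQ_x = (8762 − 5020)/[(5020+8762)/2] = 3742/6891 ≈ 0.5430.
%ΔP_y = (13.8 − 26.14)/[(26.14+13.8)/2] ≈ -0.6179.
E_xy = 0.5430/-0.6179 ≈ -0.879.
E_xy < 0, so smartphones and phone cases are complements.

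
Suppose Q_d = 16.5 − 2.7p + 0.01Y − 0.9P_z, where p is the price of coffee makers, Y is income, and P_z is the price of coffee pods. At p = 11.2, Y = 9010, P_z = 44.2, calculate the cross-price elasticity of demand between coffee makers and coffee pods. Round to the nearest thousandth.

-1.087

Evaluating quantity at (p, Y, P_z) gives Q_d = 16.5 − 2.7(11.2) + 0.01(9010) − 0.9(44.2) = 16.5 − 30.24 + 90.1 − 39.78 = 36.58.
∂Q_d/∂P_z = −0.9, so E_xy = -0.9·(44.2/36.58) ≈ -1.087.
E_xy < 0: the goods are complements.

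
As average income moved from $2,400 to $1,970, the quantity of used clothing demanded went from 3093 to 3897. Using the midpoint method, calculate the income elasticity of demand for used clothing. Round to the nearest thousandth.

-1.169

%ΔQ = (3897 − 3093)/[(3093+3897)/2] = 804/3495 ≈ 0.2300.
%ΔI = (1,970 − 2,400)/[(2,400+1,970)/2] = -430/2185 ≈ -0.1968.
E_I = %ΔQ/%ΔI ≈ -1.169.
E_I < 0: inferior good.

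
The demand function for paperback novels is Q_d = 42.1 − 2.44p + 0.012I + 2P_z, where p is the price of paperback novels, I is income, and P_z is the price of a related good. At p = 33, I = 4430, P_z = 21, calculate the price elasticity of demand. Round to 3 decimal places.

First evaluate Q_d: 42.1 − 2.44(33) + 0.012(4430) + 2(21) = 42.1 − 80.52 + 53.16 + 42 = 56.74.
∂Q_d/∂p = −2.44, so E_p = (−2.44)·(33/56.74) ≈ -1.419.
|E_p| > 1: demand is elastic.

-1.419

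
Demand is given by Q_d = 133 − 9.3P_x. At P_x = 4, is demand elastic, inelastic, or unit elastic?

At P_x = 4, Q_d = 95.8.
dQ_d/dP_x = −9.3.
Point elasticity E = (dQ_d/dP_x)·(P_x/Q_d) = -9.3 × 4/95.8 ≈ -0.388.
|E| ≈ 0.388 < 1, so demand is inelastic.

inelastic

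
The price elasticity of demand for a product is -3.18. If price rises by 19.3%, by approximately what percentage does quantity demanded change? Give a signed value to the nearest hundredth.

-61.37

%ΔQ ≈ E × %ΔP = (-3.18) × (19.3%) ≈ -61.37%.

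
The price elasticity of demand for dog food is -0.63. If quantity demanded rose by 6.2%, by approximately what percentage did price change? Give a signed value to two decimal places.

-9.84

%ΔQ ≈ E × %ΔP ⇒ %ΔP = %ΔQ / E = (6.2%)/(-0.63) ≈ -9.84%.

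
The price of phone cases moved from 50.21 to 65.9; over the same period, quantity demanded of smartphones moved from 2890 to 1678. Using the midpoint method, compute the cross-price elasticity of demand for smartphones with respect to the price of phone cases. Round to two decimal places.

%ΔQ_x = (1678 − 2890)/[(2890+1678)/2] = -1212/2284 ≈ -0.5306.
%ΔP_y = (65.9 − 50.21)/[(50.21+65.9)/2] ≈ 0.2703.
E_xy = -0.5306/0.2703 ≈ -1.96.
E_xy < 0, so smartphones and phone cases are complements.

-1.96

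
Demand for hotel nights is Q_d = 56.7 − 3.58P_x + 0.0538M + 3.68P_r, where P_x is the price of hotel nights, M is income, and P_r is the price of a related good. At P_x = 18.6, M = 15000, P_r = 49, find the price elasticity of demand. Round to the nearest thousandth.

-0.068

First evaluate Q_d: 56.7 − 3.58(18.6) + 0.0538(15000) + 3.68(49) = 56.7 − 66.588 + 807 + 180.32 = 977.432.
∂Q_d/∂P_x = −3.58, so E_p = (−3.58)·(18.6/977.432) ≈ -0.068.
|E_p| < 1: demand is inelastic.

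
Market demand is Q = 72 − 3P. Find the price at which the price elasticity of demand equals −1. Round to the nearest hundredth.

For linear demand Q = a − bP, E = −bP/(a − bP). |E| = 1 ⇒ bP = a − bP ⇒ P = a/(2b).
P = 72/(2·3) = 12.00.

12.00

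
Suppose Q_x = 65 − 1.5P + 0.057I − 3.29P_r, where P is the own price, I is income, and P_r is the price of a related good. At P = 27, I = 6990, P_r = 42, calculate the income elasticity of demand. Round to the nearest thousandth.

Evaluating quantity at (P, I, P_r) gives Q_x = 65 − 1.5(27) + 0.057(6990) − 3.29(42) = 65 − 40.5 + 398.43 − 138.18 = 284.75.
∂Q_x/∂I = +0.057, so E_I = 0.057·(6990/284.75) ≈ 1.399.
E_I > 1: normal good (luxury).

1.399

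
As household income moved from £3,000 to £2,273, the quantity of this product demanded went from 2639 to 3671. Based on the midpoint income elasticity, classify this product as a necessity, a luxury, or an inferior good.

inferior

%ΔQ = (3671 − 2639)/[(2639+3671)/2] = 1032/3155 ≈ 0.3271.
%ΔI = (2,273 − 3,000)/[(3,000+2,273)/2] = -727/2636.5 ≈ -0.2757.
E_I = %ΔQ/%ΔI ≈ -1.186.
E_I < 0: inferior good.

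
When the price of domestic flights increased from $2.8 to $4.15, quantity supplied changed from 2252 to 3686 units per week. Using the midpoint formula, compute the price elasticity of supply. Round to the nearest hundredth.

1.24

%Δq = (3686 − 2252)/[(2252 + 3686)/2] = 1434/2969 ≈ 0.4830.
%Δp = (4.15 − 2.8)/[(2.8 + 4.15)/2] = 1.35/3.475 ≈ 0.3885.
Arc elasticity E = %Δq/%Δp ≈ 0.4830/0.3885 ≈ 1.24.
|E| > 1: supply is elastic over this range.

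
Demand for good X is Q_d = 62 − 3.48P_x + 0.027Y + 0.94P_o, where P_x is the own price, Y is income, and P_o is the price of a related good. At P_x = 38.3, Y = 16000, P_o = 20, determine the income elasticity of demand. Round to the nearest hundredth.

1.14

At the given point, Q_d = 62 − 3.48(38.3) + 0.027(16000) + 0.94(20) = 62 − 133.284 + 432 + 18.8 = 379.516.
∂Q_d/∂Y = +0.027, so E_I = 0.027·(16000/379.516) ≈ 1.14.
E_I > 1: normal good (luxury).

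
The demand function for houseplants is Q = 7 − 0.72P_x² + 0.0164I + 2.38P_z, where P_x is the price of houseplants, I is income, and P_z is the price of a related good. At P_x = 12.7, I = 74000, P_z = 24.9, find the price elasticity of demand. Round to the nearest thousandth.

-0.200

First evaluate Q: 7 − 0.72(12.7)² + 0.0164(74000) + 2.38(24.9) = 7 − 116.1288 + 1213.6 + 59.262 = 1163.7332.
∂Q/∂P_x = −2·0.72·P_x = -18.288, so E_p = -18.288·(12.7/1163.7332) ≈ -0.200.
|E_p| < 1: demand is inelastic.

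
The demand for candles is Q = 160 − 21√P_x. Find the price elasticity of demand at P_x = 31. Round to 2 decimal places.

-1.36

At P_x = 31, Q = 43.0769.
dQ/dP_x = −21/(2√P_x) = −21/(2·5.5678).
Point elasticity E = (dQ/dP_x)·(P_x/Q) = -1.8859 × 31/43.0769 ≈ -1.36.
|E| > 1, so demand is elastic at this price.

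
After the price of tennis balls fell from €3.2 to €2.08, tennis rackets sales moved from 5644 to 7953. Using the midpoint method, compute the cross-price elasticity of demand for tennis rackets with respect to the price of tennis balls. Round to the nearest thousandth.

-0.801

%ΔQ_x = (7953 − 5644)/[(5644+7953)/2] = 2309/6798.5 ≈ 0.3396.
%ΔP_y = (2.08 − 3.2)/[(3.2+2.08)/2] ≈ -0.4242.
E_xy = 0.3396/-0.4242 ≈ -0.801.
E_xy < 0, so tennis rackets and tennis balls are complements.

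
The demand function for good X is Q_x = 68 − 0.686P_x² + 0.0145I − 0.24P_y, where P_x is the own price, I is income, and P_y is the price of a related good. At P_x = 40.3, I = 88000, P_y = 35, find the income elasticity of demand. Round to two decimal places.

First evaluate Q_x: 68 − 0.686(40.3)² + 0.0145(88000) − 0.24(35) = 68 − 1114.1257 + 1276 − 8.4 = 221.4743.
∂Q_x/∂I = +0.0145, so E_I = 0.0145·(88000/221.4743) ≈ 5.76.
E_I > 1: normal good (luxury).

5.76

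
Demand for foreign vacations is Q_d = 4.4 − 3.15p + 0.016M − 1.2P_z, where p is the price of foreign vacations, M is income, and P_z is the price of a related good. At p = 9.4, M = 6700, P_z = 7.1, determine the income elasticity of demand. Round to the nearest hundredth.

At the given point, Q_d = 4.4 − 3.15(9.4) + 0.016(6700) − 1.2(7.1) = 4.4 − 29.61 + 107.2 − 8.52 = 73.47.
∂Q_d/∂M = +0.016, so E_I = 0.016·(6700/73.47) ≈ 1.46.
E_I > 1: normal good (luxury).

1.46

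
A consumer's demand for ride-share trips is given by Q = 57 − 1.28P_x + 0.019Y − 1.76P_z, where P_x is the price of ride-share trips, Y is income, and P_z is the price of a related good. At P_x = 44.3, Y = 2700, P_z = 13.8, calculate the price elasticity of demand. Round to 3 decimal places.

-2.076

At the given point, Q = 57 − 1.28(44.3) + 0.019(2700) − 1.76(13.8) = 57 − 56.704 + 51.3 − 24.288 = 27.308.
∂Q/∂P_x = −1.28, so E_p = (−1.28)·(44.3/27.308) ≈ -2.076.
|E_p| > 1: demand is elastic.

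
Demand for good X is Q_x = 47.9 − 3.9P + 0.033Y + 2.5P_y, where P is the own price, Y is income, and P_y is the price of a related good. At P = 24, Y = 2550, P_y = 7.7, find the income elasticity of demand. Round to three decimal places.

1.458

Q_x = 47.9 − 3.9(24) + 0.033(2550) + 2.5(7.7) = 47.9 − 93.6 + 84.15 + 19.25 = 57.7.
∂Q_x/∂Y = +0.033, so E_I = 0.033·(2550/57.7) ≈ 1.458.
E_I > 1: normal good (luxury).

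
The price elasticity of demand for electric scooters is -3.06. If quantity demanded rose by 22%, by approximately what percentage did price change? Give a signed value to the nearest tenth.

-7.2

%ΔQ ≈ E × %ΔP ⇒ %ΔP = %ΔQ / E = (22%)/(-3.06) ≈ -7.2%.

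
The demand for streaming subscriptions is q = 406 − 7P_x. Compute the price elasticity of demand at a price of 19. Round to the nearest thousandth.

At P_x = 19, q = 273.
dq/dP_x = −7.
Point elasticity E = (dq/dP_x)·(P_x/q) = -7 × 19/273 ≈ -0.487.
|E| < 1, so demand is inelastic at this price.

-0.487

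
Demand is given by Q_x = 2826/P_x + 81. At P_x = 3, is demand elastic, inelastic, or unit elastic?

At P_x = 3, Q_x = 1023.
dQ_x/dP_x = −2826/P_x² = −314.
Point elasticity E = (dQ_x/dP_x)·(P_x/Q_x) = -314 × 3/1023 ≈ -0.921.
|E| ≈ 0.921 < 1, so demand is inelastic.

inelastic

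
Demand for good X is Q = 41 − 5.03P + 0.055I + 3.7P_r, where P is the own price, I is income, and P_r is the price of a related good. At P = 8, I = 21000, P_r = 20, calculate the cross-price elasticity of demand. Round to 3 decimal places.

Substituting, Q = 41 − 5.03(8) + 0.055(21000) + 3.7(20) = 41 − 40.24 + 1155 + 74 = 1229.76.
∂Q/∂P_r = +3.7, so E_xy = 3.7·(20/1229.76) ≈ 0.060.
E_xy > 0: the goods are substitutes.

0.060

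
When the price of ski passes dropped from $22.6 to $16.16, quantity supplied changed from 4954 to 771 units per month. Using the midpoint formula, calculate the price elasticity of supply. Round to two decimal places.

%ΔQ = (771 − 4954)/[(4954 + 771)/2] = -4183/2862.5 ≈ -1.4613.
%Δp = (16.16 − 22.6)/[(22.6 + 16.16)/2] = -6.44/19.38 ≈ -0.3323.
Arc elasticity E = %ΔQ/%Δp ≈ -1.4613/-0.3323 ≈ 4.40.
|E| > 1: supply is elastic over this range.

4.40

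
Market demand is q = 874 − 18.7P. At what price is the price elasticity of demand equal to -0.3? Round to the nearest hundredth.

Set −bP/(a − bP) = −0.3 ⇒ bP = 0.3(a − bP) ⇒ bP(1+0.3) = 0.3·a.
P = 0.3·874/(18.7·1.3) ≈ 10.79.

10.79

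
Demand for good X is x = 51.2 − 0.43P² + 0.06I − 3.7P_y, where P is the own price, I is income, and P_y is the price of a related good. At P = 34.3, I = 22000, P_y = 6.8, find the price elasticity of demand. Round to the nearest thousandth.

At the given point, x = 51.2 − 0.43(34.3)² + 0.06(22000) − 3.7(6.8) = 51.2 − 505.8907 + 1320 − 25.16 = 840.1493.
∂x/∂P = −2·0.43·P = -29.498, so E_p = -29.498·(34.3/840.1493) ≈ -1.204.
|E_p| > 1: demand is elastic.

-1.204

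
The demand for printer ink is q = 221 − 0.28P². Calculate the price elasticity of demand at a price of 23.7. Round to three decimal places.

At P = 23.7, q = 63.7268.
dq/dP = −2·0.28·P = −13.272.
Point elasticity E = (dq/dP)·(P/q) = -13.272 × 23.7/63.7268 ≈ -4.936.
|E| > 1, so demand is elastic at this price.

-4.936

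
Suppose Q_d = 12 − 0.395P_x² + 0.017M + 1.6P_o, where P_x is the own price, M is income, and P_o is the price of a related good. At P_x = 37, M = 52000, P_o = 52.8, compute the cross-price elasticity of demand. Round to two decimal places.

First evaluate Q_d: 12 − 0.395(37)² + 0.017(52000) + 1.6(52.8) = 12 − 540.755 + 884 + 84.48 = 439.725.
∂Q_d/∂P_o = +1.6, so E_xy = 1.6·(52.8/439.725) ≈ 0.19.
E_xy > 0: the goods are substitutes.

0.19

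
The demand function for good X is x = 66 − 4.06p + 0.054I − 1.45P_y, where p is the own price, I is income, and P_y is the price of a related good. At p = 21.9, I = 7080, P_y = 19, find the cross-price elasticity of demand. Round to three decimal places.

-0.083

First evaluate x: 66 − 4.06(21.9) + 0.054(7080) − 1.45(19) = 66 − 88.914 + 382.32 − 27.55 = 331.856.
∂x/∂P_y = −1.45, so E_xy = -1.45·(19/331.856) ≈ -0.083.
E_xy < 0: the goods are complements.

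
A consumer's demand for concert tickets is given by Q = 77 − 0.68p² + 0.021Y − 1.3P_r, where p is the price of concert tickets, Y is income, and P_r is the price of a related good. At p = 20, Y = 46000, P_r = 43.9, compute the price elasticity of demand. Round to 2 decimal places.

-0.76

Q = 77 − 0.68(20)² + 0.021(46000) − 1.3(43.9) = 77 − 272 + 966 − 57.07 = 713.93.
∂Q/∂p = −2·0.68·p = -27.2, so E_p = -27.2·(20/713.93) ≈ -0.76.
|E_p| < 1: demand is inelastic.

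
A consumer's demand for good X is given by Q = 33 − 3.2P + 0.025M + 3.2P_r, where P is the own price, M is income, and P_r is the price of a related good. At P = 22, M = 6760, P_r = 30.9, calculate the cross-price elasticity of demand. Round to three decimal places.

0.429

At the given point, Q = 33 − 3.2(22) + 0.025(6760) + 3.2(30.9) = 33 − 70.4 + 169 + 98.88 = 230.48.
∂Q/∂P_r = +3.2, so E_xy = 3.2·(30.9/230.48) ≈ 0.429.
E_xy > 0: the goods are substitutes.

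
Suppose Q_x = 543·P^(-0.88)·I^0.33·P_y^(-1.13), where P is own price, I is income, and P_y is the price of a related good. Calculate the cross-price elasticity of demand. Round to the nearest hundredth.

-1.13

For a Cobb–Douglas (constant-elasticity) form Q_x = A·P_y^α·…, the elasticity with respect to P_y equals the exponent α at every point.
Here the exponent on P_y is -1.13, so the cross-price elasticity of demand is -1.13.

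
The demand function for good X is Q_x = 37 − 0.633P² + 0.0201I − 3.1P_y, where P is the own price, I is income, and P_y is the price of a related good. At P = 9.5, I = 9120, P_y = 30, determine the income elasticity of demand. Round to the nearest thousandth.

2.612

Evaluating quantity at (P, I, P_y) gives Q_x = 37 − 0.633(9.5)² + 0.0201(9120) − 3.1(30) = 37 − 57.1283 + 183.312 − 93 = 70.1838.
∂Q_x/∂I = +0.0201, so E_I = 0.0201·(9120/70.1838) ≈ 2.612.
E_I > 1: normal good (luxury).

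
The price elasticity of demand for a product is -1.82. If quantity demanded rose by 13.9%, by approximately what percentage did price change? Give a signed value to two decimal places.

%ΔQ ≈ E × %ΔP ⇒ %ΔP = %ΔQ / E = (13.9%)/(-1.82) ≈ -7.64%.

-7.64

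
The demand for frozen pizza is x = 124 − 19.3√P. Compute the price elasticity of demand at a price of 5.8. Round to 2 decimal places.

-0.30

At P = 5.8, x = 77.5194.
dx/dP = −19.3/(2√P) = −19.3/(2·2.4083).
Point elasticity E = (dx/dP)·(P/x) = -4.0069 × 5.8/77.5194 ≈ -0.30.
|E| < 1, so demand is inelastic at this price.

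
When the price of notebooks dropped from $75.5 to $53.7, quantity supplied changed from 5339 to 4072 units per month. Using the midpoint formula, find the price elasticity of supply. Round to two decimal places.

0.80

%ΔQ = (4072 − 5339)/[(5339 + 4072)/2] = -1267/4705.5 ≈ -0.2693.
%ΔP = (53.7 − 75.5)/[(75.5 + 53.7)/2] = -21.8/64.6 ≈ -0.3375.
Arc elasticity E = %ΔQ/%ΔP ≈ -0.2693/-0.3375 ≈ 0.80.
|E| < 1: supply is inelastic over this range.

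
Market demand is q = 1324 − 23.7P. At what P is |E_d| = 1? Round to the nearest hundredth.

27.93

For linear demand q = a − bP, E = −bP/(a − bP). |E| = 1 ⇒ bP = a − bP ⇒ P = a/(2b).
P = 1324/(2·23.7) ≈ 27.93.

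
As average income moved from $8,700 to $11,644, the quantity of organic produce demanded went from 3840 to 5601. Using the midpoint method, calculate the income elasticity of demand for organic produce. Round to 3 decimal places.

1.289

%ΔQ = (5601 − 3840)/[(3840+5601)/2] = 1761/4720.5 ≈ 0.3731.
%ΔI = (11,644 − 8,700)/[(8,700+11,644)/2] = 2944/10172 ≈ 0.2894.
E_I = %ΔQ/%ΔI ≈ 1.289.
E_I > 1: normal good (luxury).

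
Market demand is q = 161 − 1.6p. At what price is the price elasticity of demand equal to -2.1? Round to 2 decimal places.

Set −bp/(a − bp) = −2.1 ⇒ bp = 2.1(a − bp) ⇒ bp(1+2.1) = 2.1·a.
p = 2.1·161/(1.6·3.1) ≈ 68.17.

68.17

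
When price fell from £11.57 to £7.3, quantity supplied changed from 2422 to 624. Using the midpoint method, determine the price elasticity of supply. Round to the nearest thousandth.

%ΔQ = (624 − 2422)/[(2422 + 624)/2] = -1798/1523 ≈ -1.1806.
%Δp = (7.3 − 11.57)/[(11.57 + 7.3)/2] = -4.27/9.435 ≈ -0.4526.
Arc elasticity E = %ΔQ/%Δp ≈ -1.1806/-0.4526 ≈ 2.609.
|E| > 1: supply is elastic over this range.

2.609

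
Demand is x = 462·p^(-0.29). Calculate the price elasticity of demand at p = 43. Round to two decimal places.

For a Cobb–Douglas (constant-elasticity) form x = A·p^α·…, the elasticity with respect to p equals the exponent α at every point.
Here the exponent on p is -0.29, so the price elasticity of demand is -0.29.

-0.29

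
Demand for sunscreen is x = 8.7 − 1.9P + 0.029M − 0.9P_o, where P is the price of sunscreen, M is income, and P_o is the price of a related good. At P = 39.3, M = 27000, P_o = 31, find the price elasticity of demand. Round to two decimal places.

-0.11

x = 8.7 − 1.9(39.3) + 0.029(27000) − 0.9(31) = 8.7 − 74.67 + 783 − 27.9 = 689.13.
∂x/∂P = −1.9, so E_p = (−1.9)·(39.3/689.13) ≈ -0.11.
|E_p| < 1: demand is inelastic.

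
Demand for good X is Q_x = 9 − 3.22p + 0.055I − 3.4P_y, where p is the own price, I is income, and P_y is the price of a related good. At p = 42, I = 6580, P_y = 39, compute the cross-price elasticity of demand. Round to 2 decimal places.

-1.29

Evaluating quantity at (p, I, P_y) gives Q_x = 9 − 3.22(42) + 0.055(6580) − 3.4(39) = 9 − 135.24 + 361.9 − 132.6 = 103.06.
∂Q_x/∂P_y = −3.4, so E_xy = -3.4·(39/103.06) ≈ -1.29.
E_xy < 0: the goods are complements.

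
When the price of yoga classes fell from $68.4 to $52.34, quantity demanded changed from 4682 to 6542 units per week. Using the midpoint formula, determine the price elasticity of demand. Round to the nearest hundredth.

%Δq = (6542 − 4682)/[(4682 + 6542)/2] = 1860/5612 ≈ 0.3314.
%Δp = (52.34 − 68.4)/[(68.4 + 52.34)/2] = -16.06/60.37 ≈ -0.2660.
Arc elasticity E = %Δq/%Δp ≈ 0.3314/-0.2660 ≈ -1.25.
|E| > 1: demand is elastic over this range.

-1.25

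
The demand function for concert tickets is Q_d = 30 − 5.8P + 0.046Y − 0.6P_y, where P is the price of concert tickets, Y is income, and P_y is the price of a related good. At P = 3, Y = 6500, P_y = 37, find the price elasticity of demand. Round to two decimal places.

-0.06

First evaluate Q_d: 30 − 5.8(3) + 0.046(6500) − 0.6(37) = 30 − 17.4 + 299 − 22.2 = 289.4.
∂Q_d/∂P = −5.8, so E_p = (−5.8)·(3/289.4) ≈ -0.06.
|E_p| < 1: demand is inelastic.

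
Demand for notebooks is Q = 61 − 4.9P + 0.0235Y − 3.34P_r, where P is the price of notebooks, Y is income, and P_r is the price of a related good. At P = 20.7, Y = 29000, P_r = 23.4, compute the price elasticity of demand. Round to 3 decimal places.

-0.180

Substituting, Q = 61 − 4.9(20.7) + 0.0235(29000) − 3.34(23.4) = 61 − 101.43 + 681.5 − 78.156 = 562.914.
∂Q/∂P = −4.9, so E_p = (−4.9)·(20.7/562.914) ≈ -0.180.
|E_p| < 1: demand is inelastic.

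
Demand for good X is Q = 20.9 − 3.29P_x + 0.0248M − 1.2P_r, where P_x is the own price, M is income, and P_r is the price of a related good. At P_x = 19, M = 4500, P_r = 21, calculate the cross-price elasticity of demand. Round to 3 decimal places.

-0.563

Q = 20.9 − 3.29(19) + 0.0248(4500) − 1.2(21) = 20.9 − 62.51 + 111.6 − 25.2 = 44.79.
∂Q/∂P_r = −1.2, so E_xy = -1.2·(21/44.79) ≈ -0.563.
E_xy < 0: the goods are complements.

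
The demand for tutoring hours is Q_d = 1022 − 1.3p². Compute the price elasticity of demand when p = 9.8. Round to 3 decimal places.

-0.278

At p = 9.8, Q_d = 897.148.
dQ_d/dp = −2·1.3·p = −25.48.
Point elasticity E = (dQ_d/dp)·(p/Q_d) = -25.48 × 9.8/897.148 ≈ -0.278.
|E| < 1, so demand is inelastic at this price.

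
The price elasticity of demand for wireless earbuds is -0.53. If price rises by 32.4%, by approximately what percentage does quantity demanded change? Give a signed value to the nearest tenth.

-17.2

%ΔQ ≈ E × %ΔP = (-0.53) × (32.4%) ≈ -17.2%.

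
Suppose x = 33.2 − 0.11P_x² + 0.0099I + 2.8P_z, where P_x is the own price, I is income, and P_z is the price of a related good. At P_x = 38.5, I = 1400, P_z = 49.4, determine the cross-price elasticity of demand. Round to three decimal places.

6.194

x = 33.2 − 0.11(38.5)² + 0.0099(1400) + 2.8(49.4) = 33.2 − 163.0475 + 13.86 + 138.32 = 22.3325.
∂x/∂P_z = +2.8, so E_xy = 2.8·(49.4/22.3325) ≈ 6.194.
E_xy > 0: the goods are substitutes.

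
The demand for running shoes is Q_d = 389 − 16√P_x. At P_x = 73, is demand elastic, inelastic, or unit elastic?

inelastic

At P_x = 73, Q_d = 252.2959.
dQ_d/dP_x = −16/(2√P_x) = −16/(2·8.544).
Point elasticity E = (dQ_d/dP_x)·(P_x/Q_d) = -0.9363 × 73/252.2959 ≈ -0.271.
|E| ≈ 0.271 < 1, so demand is inelastic.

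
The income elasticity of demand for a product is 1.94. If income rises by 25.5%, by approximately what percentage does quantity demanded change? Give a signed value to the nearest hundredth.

49.47

%ΔQ ≈ E × %ΔI = (1.94) × (25.5%) = 49.47%.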